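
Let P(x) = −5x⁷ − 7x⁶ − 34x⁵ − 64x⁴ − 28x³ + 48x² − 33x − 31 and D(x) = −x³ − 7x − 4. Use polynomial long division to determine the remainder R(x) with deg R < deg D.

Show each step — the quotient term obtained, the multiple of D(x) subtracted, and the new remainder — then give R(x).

Step 1: lead(−5x⁷ − 7x⁶ − 34x⁵ − 64x⁴ − 28x³ + 48x² − 33x − 31) ÷ lead(D) = −5x⁷ ÷ −x³ = 5x⁴. Subtract (5x⁴)·D = −5x⁷ − 35x⁵ − 20x⁴. Remainder: −7x⁶ + x⁵ − 44x⁴ − 28x³ + 48x² − 33x − 31.
Step 2: lead(−7x⁶ + x⁵ − 44x⁴ − 28x³ + 48x² − 33x − 31) ÷ lead(D) = −7x⁶ ÷ −x³ = 7x³. Subtract (7x³)·D = −7x⁶ − 49x⁴ − 28x³. Remainder: x⁵ + 5x⁴ + 48x² − 33x − 31.
Step 3: lead(x⁵ + 5x⁴ + 48x² − 33x − 31) ÷ lead(D) = x⁵ ÷ −x³ = −x². Subtract (−x²)·D = x⁵ + 7x³ + 4x². Remainder: 5x⁴ − 7x³ + 44x² − 33x − 31.
Step 4: lead(5x⁴ − 7x³ + 44x² − 33x − 31) ÷ lead(D) = 5x⁴ ÷ −x³ = −5x. Subtract (−5x)·D = 5x⁴ + 35x² + 20x. Remainder: −7x³ + 9x² − 53x − 31.
Step 5: lead(−7x³ + 9x² − 53x − 31) ÷ lead(D) = −7x³ ÷ −x³ = 7. Subtract (7)·D = −7x³ − 49x − 28. Remainder: 9x² − 4x − 3.

R(x) = 9x² − 4x − 3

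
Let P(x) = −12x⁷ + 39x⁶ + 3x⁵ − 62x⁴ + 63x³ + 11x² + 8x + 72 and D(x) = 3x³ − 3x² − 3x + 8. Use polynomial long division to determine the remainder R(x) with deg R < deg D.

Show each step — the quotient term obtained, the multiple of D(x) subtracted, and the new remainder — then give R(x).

Step 1: lead(−12x⁷ + 39x⁶ + 3x⁵ − 62x⁴ + 63x³ + 11x² + 8x + 72) ÷ lead(D) = −12x⁷ ÷ 3x³ = −4x⁴. Subtract (−4x⁴)·D = −12x⁷ + 12x⁶ + 12x⁵ − 32x⁴. Remainder: 27x⁶ − 9x⁵ − 30x⁴ + 63x³ + 11x² + 8x + 72.
Step 2: lead(27x⁶ − 9x⁵ − 30x⁴ + 63x³ + 11x² + 8x + 72) ÷ lead(D) = 27x⁶ ÷ 3x³ = 9x³. Subtract (9x³)·D = 27x⁶ − 27x⁵ − 27x⁴ + 72x³. Remainder: 18x⁵ − 3x⁴ − 9x³ + 11x² + 8x + 72.
Step 3: lead(18x⁵ − 3x⁴ − 9x³ + 11x² + 8x + 72) ÷ lead(D) = 18x⁵ ÷ 3x³ = 6x². Subtract (6x²)·D = 18x⁵ − 18x⁴ − 18x³ + 48x². Remainder: 15x⁴ + 9x³ − 37x² + 8x + 72.
Step 4: lead(15x⁴ + 9x³ − 37x² + 8x + 72) ÷ lead(D) = 15x⁴ ÷ 3x³ = 5x. Subtract (5x)·D = 15x⁴ − 15x³ − 15x² + 40x. Remainder: 24x³ − 22x² − 32x + 72.
Step 5: lead(24x³ − 22x² − 32x + 72) ÷ lead(D) = 24x³ ÷ 3x³ = 8. Subtract (8)·D = 24x³ − 24x² − 24x + 64. Remainder: 2x² − 8x + 8.

R(x) = 2x² − 8x + 8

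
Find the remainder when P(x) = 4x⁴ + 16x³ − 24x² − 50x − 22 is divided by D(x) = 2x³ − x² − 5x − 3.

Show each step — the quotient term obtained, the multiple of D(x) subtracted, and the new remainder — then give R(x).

Step 1: lead(4x⁴ + 16x³ − 24x² − 50x − 22) ÷ lead(D) = 4x⁴ ÷ 2x³ = 2x. Subtract (2x)·D = 4x⁴ − 2x³ − 10x² − 6x. Remainder: 18x³ − 14x² − 44x − 22.
Step 2: lead(18x³ − 14x² − 44x − 22) ÷ lead(D) = 18x³ ÷ 2x³ = 9. Subtract (9)·D = 18x³ − 9x² − 45x − 27. Remainder: −5x² + x + 5.

R(x) = −5x² + x + 5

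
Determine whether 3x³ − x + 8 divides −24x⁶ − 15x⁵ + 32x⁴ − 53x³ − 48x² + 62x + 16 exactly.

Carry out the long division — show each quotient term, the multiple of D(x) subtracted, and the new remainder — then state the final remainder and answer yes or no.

Step 1: lead(−24x⁶ − 15x⁵ + 32x⁴ − 53x³ − 48x² + 62x + 16) ÷ lead(D) = −24x⁶ ÷ 3x³ = −8x³. Subtract (−8x³)·D = −24x⁶ + 8x⁴ − 64x³. Remainder: −15x⁵ + 24x⁴ + 11x³ − 48x² + 62x + 16.
Step 2: lead(−15x⁵ + 24x⁴ + 11x³ − 48x² + 62x + 16) ÷ lead(D) = −15x⁵ ÷ 3x³ = −5x². Subtract (−5x²)·D = −15x⁵ + 5x³ − 40x². Remainder: 24x⁴ + 6x³ − 8x² + 62x + 16.
Step 3: lead(24x⁴ + 6x³ − 8x² + 62x + 16) ÷ lead(D) = 24x⁴ ÷ 3x³ = 8x. Subtract (8x)·D = 24x⁴ − 8x² + 64x. Remainder: 6x³ − 2x + 16.
Step 4: lead(6x³ − 2x + 16) ÷ lead(D) = 6x³ ÷ 3x³ = 2. Subtract (2)·D = 6x³ − 2x + 16. Remainder: 0.

R(x) = 0, so D(x) is a factor of P(x). yes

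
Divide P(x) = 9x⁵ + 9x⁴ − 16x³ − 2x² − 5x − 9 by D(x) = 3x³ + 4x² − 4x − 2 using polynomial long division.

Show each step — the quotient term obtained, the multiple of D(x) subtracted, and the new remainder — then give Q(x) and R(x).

Q(x) = 3x² − x; R(x) = −7x − 9

Step 1: lead(9x⁵ + 9x⁴ − 16x³ − 2x² − 5x − 9) ÷ lead(D) = 9x⁵ ÷ 3x³ = 3x². Subtract (3x²)·D = 9x⁵ + 12x⁴ − 12x³ − 6x². Remainder: −3x⁴ − 4x³ + 4x² − 5x − 9.
Step 2: lead(−3x⁴ − 4x³ + 4x² − 5x − 9) ÷ lead(D) = −3x⁴ ÷ 3x³ = −x. Subtract (−x)·D = −3x⁴ − 4x³ + 4x² + 2x. Remainder: −7x − 9.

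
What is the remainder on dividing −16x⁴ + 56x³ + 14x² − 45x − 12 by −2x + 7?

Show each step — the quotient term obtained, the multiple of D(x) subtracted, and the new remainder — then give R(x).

R(x) = 2

Step 1: lead(−16x⁴ + 56x³ + 14x² − 45x − 12) ÷ lead(D) = −16x⁴ ÷ −2x = 8x³. Subtract (8x³)·D = −16x⁴ + 56x³. Remainder: 14x² − 45x − 12.
Step 2: lead(14x² − 45x − 12) ÷ lead(D) = 14x² ÷ −2x = −7x. Subtract (−7x)·D = 14x² − 49x. Remainder: 4x − 12.
Step 3: lead(4x − 12) ÷ lead(D) = 4x ÷ −2x = −2. Subtract (−2)·D = 4x − 14. Remainder: 2.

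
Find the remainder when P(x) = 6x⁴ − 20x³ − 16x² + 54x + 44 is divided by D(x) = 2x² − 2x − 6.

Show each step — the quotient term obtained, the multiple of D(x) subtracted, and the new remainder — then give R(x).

Step 1: lead(6x⁴ − 20x³ − 16x² + 54x + 44) ÷ lead(D) = 6x⁴ ÷ 2x² = 3x². Subtract (3x²)·D = 6x⁴ − 6x³ − 18x². Remainder: −14x³ + 2x² + 54x + 44.
Step 2: lead(−14x³ + 2x² + 54x + 44) ÷ lead(D) = −14x³ ÷ 2x² = −7x. Subtract (−7x)·D = −14x³ + 14x² + 42x. Remainder: −12x² + 12x + 44.
Step 3: lead(−12x² + 12x + 44) ÷ lead(D) = −12x² ÷ 2x² = −6. Subtract (−6)·D = −12x² + 12x + 36. Remainder: 8.

R(x) = 8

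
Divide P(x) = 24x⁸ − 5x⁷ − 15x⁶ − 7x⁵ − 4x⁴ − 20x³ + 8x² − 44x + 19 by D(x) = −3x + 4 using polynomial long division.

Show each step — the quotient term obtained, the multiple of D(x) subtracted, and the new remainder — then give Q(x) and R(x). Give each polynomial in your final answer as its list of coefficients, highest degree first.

Q = [-8, -9, -7, -7, -8, -4, -8, 4]; R = [3]

Step 1: lead(24x⁸ − 5x⁷ − 15x⁶ − 7x⁵ − 4x⁴ − 20x³ + 8x² − 44x + 19) ÷ lead(D) = 24x⁸ ÷ −3x = −8x⁷. Subtract (−8x⁷)·D = 24x⁸ − 32x⁷. Remainder: 27x⁷ − 15x⁶ − 7x⁵ − 4x⁴ − 20x³ + 8x² − 44x + 19.
Step 2: lead(27x⁷ − 15x⁶ − 7x⁵ − 4x⁴ − 20x³ + 8x² − 44x + 19) ÷ lead(D) = 27x⁷ ÷ −3x = −9x⁶. Subtract (−9x⁶)·D = 27x⁷ − 36x⁶. Remainder: 21x⁶ − 7x⁵ − 4x⁴ − 20x³ + 8x² − 44x + 19.
Step 3: lead(21x⁶ − 7x⁵ − 4x⁴ − 20x³ + 8x² − 44x + 19) ÷ lead(D) = 21x⁶ ÷ −3x = −7x⁵. Subtract (−7x⁵)·D = 21x⁶ − 28x⁵. Remainder: 21x⁵ − 4x⁴ − 20x³ + 8x² − 44x + 19.
Step 4: lead(21x⁵ − 4x⁴ − 20x³ + 8x² − 44x + 19) ÷ lead(D) = 21x⁵ ÷ −3x = −7x⁴. Subtract (−7x⁴)·D = 21x⁵ − 28x⁴. Remainder: 24x⁴ − 20x³ + 8x² − 44x + 19.
Step 5: lead(24x⁴ − 20x³ + 8x² − 44x + 19) ÷ lead(D) = 24x⁴ ÷ −3x = −8x³. Subtract (−8x³)·D = 24x⁴ − 32x³. Remainder: 12x³ + 8x² − 44x + 19.
Step 6: lead(12x³ + 8x² − 44x + 19) ÷ lead(D) = 12x³ ÷ −3x = −4x². Subtract (−4x²)·D = 12x³ − 16x². Remainder: 24x² − 44x + 19.
Step 7: lead(24x² − 44x + 19) ÷ lead(D) = 24x² ÷ −3x = −8x. Subtract (−8x)·D = 24x² − 32x. Remainder: −12x + 19.
Step 8: lead(−12x + 19) ÷ lead(D) = −12x ÷ −3x = 4. Subtract (4)·D = −12x + 16. Remainder: 3.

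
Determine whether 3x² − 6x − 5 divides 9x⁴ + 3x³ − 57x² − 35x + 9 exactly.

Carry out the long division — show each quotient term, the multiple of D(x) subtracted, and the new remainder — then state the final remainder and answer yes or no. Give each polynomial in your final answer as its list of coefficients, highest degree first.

R = [9], so D(x) is not a factor of P(x). no

Step 1: lead(9x⁴ + 3x³ − 57x² − 35x + 9) ÷ lead(D) = 9x⁴ ÷ 3x² = 3x². Subtract (3x²)·D = 9x⁴ − 18x³ − 15x². Remainder: 21x³ − 42x² − 35x + 9.
Step 2: lead(21x³ − 42x² − 35x + 9) ÷ lead(D) = 21x³ ÷ 3x² = 7x. Subtract (7x)·D = 21x³ − 42x² − 35x. Remainder: 9.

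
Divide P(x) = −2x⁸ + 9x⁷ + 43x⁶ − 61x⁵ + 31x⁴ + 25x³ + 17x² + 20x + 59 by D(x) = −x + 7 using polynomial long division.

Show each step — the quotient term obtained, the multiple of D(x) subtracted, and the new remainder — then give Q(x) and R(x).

Step 1: lead(−2x⁸ + 9x⁷ + 43x⁶ − 61x⁵ + 31x⁴ + 25x³ + 17x² + 20x + 59) ÷ lead(D) = −2x⁸ ÷ −x = 2x⁷. Subtract (2x⁷)·D = −2x⁸ + 14x⁷. Remainder: −5x⁷ + 43x⁶ − 61x⁵ + 31x⁴ + 25x³ + 17x² + 20x + 59.
Step 2: lead(−5x⁷ + 43x⁶ − 61x⁵ + 31x⁴ + 25x³ + 17x² + 20x + 59) ÷ lead(D) = −5x⁷ ÷ −x = 5x⁶. Subtract (5x⁶)·D = −5x⁷ + 35x⁶. Remainder: 8x⁶ − 61x⁵ + 31x⁴ + 25x³ + 17x² + 20x + 59.
Step 3: lead(8x⁶ − 61x⁵ + 31x⁴ + 25x³ + 17x² + 20x + 59) ÷ lead(D) = 8x⁶ ÷ −x = −8x⁵. Subtract (−8x⁵)·D = 8x⁶ − 56x⁵. Remainder: −5x⁵ + 31x⁴ + 25x³ + 17x² + 20x + 59.
Step 4: lead(−5x⁵ + 31x⁴ + 25x³ + 17x² + 20x + 59) ÷ lead(D) = −5x⁵ ÷ −x = 5x⁴. Subtract (5x⁴)·D = −5x⁵ + 35x⁴. Remainder: −4x⁴ + 25x³ + 17x² + 20x + 59.
Step 5: lead(−4x⁴ + 25x³ + 17x² + 20x + 59) ÷ lead(D) = −4x⁴ ÷ −x = 4x³. Subtract (4x³)·D = −4x⁴ + 28x³. Remainder: −3x³ + 17x² + 20x + 59.
Step 6: lead(−3x³ + 17x² + 20x + 59) ÷ lead(D) = −3x³ ÷ −x = 3x². Subtract (3x²)·D = −3x³ + 21x². Remainder: −4x² + 20x + 59.
Step 7: lead(−4x² + 20x + 59) ÷ lead(D) = −4x² ÷ −x = 4x. Subtract (4x)·D = −4x² + 28x. Remainder: −8x + 59.
Step 8: lead(−8x + 59) ÷ lead(D) = −8x ÷ −x = 8. Subtract (8)·D = −8x + 56. Remainder: 3.

Q(x) = 2x⁷ + 5x⁶ − 8x⁵ + 5x⁴ + 4x³ + 3x² + 4x + 8; R(x) = 3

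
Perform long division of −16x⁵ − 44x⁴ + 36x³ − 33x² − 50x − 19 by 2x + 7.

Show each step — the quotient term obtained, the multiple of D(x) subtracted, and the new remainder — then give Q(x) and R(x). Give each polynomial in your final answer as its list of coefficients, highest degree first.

Q = [-8, 6, -3, -6, -4]; R = [9]

Step 1: lead(−16x⁵ − 44x⁴ + 36x³ − 33x² − 50x − 19) ÷ lead(D) = −16x⁵ ÷ 2x = −8x⁴. Subtract (−8x⁴)·D = −16x⁵ − 56x⁴. Remainder: 12x⁴ + 36x³ − 33x² − 50x − 19.
Step 2: lead(12x⁴ + 36x³ − 33x² − 50x − 19) ÷ lead(D) = 12x⁴ ÷ 2x = 6x³. Subtract (6x³)·D = 12x⁴ + 42x³. Remainder: −6x³ − 33x² − 50x − 19.
Step 3: lead(−6x³ − 33x² − 50x − 19) ÷ lead(D) = −6x³ ÷ 2x = −3x². Subtract (−3x²)·D = −6x³ − 21x². Remainder: −12x² − 50x − 19.
Step 4: lead(−12x² − 50x − 19) ÷ lead(D) = −12x² ÷ 2x = −6x. Subtract (−6x)·D = −12x² − 42x. Remainder: −8x − 19.
Step 5: lead(−8x − 19) ÷ lead(D) = −8x ÷ 2x = −4. Subtract (−4)·D = −8x − 28. Remainder: 9.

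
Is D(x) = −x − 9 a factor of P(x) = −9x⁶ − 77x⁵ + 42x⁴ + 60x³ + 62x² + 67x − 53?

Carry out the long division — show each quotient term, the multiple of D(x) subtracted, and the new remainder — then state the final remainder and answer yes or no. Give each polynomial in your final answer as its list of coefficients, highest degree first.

R = [-8], so D(x) is not a factor of P(x). no

Step 1: lead(−9x⁶ − 77x⁵ + 42x⁴ + 60x³ + 62x² + 67x − 53) ÷ lead(D) = −9x⁶ ÷ −x = 9x⁵. Subtract (9x⁵)·D = −9x⁶ − 81x⁵. Remainder: 4x⁵ + 42x⁴ + 60x³ + 62x² + 67x − 53.
Step 2: lead(4x⁵ + 42x⁴ + 60x³ + 62x² + 67x − 53) ÷ lead(D) = 4x⁵ ÷ −x = −4x⁴. Subtract (−4x⁴)·D = 4x⁵ + 36x⁴. Remainder: 6x⁴ + 60x³ + 62x² + 67x − 53.
Step 3: lead(6x⁴ + 60x³ + 62x² + 67x − 53) ÷ lead(D) = 6x⁴ ÷ −x = −6x³. Subtract (−6x³)·D = 6x⁴ + 54x³. Remainder: 6x³ + 62x² + 67x − 53.
Step 4: lead(6x³ + 62x² + 67x − 53) ÷ lead(D) = 6x³ ÷ −x = −6x². Subtract (−6x²)·D = 6x³ + 54x². Remainder: 8x² + 67x − 53.
Step 5: lead(8x² + 67x − 53) ÷ lead(D) = 8x² ÷ −x = −8x. Subtract (−8x)·D = 8x² + 72x. Remainder: −5x − 53.
Step 6: lead(−5x − 53) ÷ lead(D) = −5x ÷ −x = 5. Subtract (5)·D = −5x − 45. Remainder: −8.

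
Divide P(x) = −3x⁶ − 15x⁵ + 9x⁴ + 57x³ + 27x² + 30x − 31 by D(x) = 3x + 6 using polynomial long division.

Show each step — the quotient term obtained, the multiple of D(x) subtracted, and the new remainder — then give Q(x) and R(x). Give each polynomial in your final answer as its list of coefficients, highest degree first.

Q = [-1, -3, 9, 1, 7, -4]; R = [-7]

Step 1: lead(−3x⁶ − 15x⁵ + 9x⁴ + 57x³ + 27x² + 30x − 31) ÷ lead(D) = −3x⁶ ÷ 3x = −x⁵. Subtract (−x⁵)·D = −3x⁶ − 6x⁵. Remainder: −9x⁵ + 9x⁴ + 57x³ + 27x² + 30x − 31.
Step 2: lead(−9x⁵ + 9x⁴ + 57x³ + 27x² + 30x − 31) ÷ lead(D) = −9x⁵ ÷ 3x = −3x⁴. Subtract (−3x⁴)·D = −9x⁵ − 18x⁴. Remainder: 27x⁴ + 57x³ + 27x² + 30x − 31.
Step 3: lead(27x⁴ + 57x³ + 27x² + 30x − 31) ÷ lead(D) = 27x⁴ ÷ 3x = 9x³. Subtract (9x³)·D = 27x⁴ + 54x³. Remainder: 3x³ + 27x² + 30x − 31.
Step 4: lead(3x³ + 27x² + 30x − 31) ÷ lead(D) = 3x³ ÷ 3x = x². Subtract (x²)·D = 3x³ + 6x². Remainder: 21x² + 30x − 31.
Step 5: lead(21x² + 30x − 31) ÷ lead(D) = 21x² ÷ 3x = 7x. Subtract (7x)·D = 21x² + 42x. Remainder: −12x − 31.
Step 6: lead(−12x − 31) ÷ lead(D) = −12x ÷ 3x = −4. Subtract (−4)·D = −12x − 24. Remainder: −7.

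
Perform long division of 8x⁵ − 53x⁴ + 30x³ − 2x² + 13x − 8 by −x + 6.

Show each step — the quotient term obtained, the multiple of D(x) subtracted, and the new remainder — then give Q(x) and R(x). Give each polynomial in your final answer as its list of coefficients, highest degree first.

Q = [-8, 5, 0, 2, -1]; R = [-2]

Step 1: lead(8x⁵ − 53x⁴ + 30x³ − 2x² + 13x − 8) ÷ lead(D) = 8x⁵ ÷ −x = −8x⁴. Subtract (−8x⁴)·D = 8x⁵ − 48x⁴. Remainder: −5x⁴ + 30x³ − 2x² + 13x − 8.
Step 2: lead(−5x⁴ + 30x³ − 2x² + 13x − 8) ÷ lead(D) = −5x⁴ ÷ −x = 5x³. Subtract (5x³)·D = −5x⁴ + 30x³. Remainder: −2x² + 13x − 8.
Step 3: lead(−2x² + 13x − 8) ÷ lead(D) = −2x² ÷ −x = 2x. Subtract (2x)·D = −2x² + 12x. Remainder: x − 8.
Step 4: lead(x − 8) ÷ lead(D) = x ÷ −x = −1. Subtract (−1)·D = x − 6. Remainder: −2.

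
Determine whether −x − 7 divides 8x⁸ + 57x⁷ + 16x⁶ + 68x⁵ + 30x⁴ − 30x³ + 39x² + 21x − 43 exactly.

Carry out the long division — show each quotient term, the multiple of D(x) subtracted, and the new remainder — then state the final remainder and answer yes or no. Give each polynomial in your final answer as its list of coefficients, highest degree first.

Step 1: lead(8x⁸ + 57x⁷ + 16x⁶ + 68x⁵ + 30x⁴ − 30x³ + 39x² + 21x − 43) ÷ lead(D) = 8x⁸ ÷ −x = −8x⁷. Subtract (−8x⁷)·D = 8x⁸ + 56x⁷. Remainder: x⁷ + 16x⁶ + 68x⁵ + 30x⁴ − 30x³ + 39x² + 21x − 43.
Step 2: lead(x⁷ + 16x⁶ + 68x⁵ + 30x⁴ − 30x³ + 39x² + 21x − 43) ÷ lead(D) = x⁷ ÷ −x = −x⁶. Subtract (−x⁶)·D = x⁷ + 7x⁶. Remainder: 9x⁶ + 68x⁵ + 30x⁴ − 30x³ + 39x² + 21x − 43.
Step 3: lead(9x⁶ + 68x⁵ + 30x⁴ − 30x³ + 39x² + 21x − 43) ÷ lead(D) = 9x⁶ ÷ −x = −9x⁵. Subtract (−9x⁵)·D = 9x⁶ + 63x⁵. Remainder: 5x⁵ + 30x⁴ − 30x³ + 39x² + 21x − 43.
Step 4: lead(5x⁵ + 30x⁴ − 30x³ + 39x² + 21x − 43) ÷ lead(D) = 5x⁵ ÷ −x = −5x⁴. Subtract (−5x⁴)·D = 5x⁵ + 35x⁴. Remainder: −5x⁴ − 30x³ + 39x² + 21x − 43.
Step 5: lead(−5x⁴ − 30x³ + 39x² + 21x − 43) ÷ lead(D) = −5x⁴ ÷ −x = 5x³. Subtract (5x³)·D = −5x⁴ − 35x³. Remainder: 5x³ + 39x² + 21x − 43.
Step 6: lead(5x³ + 39x² + 21x − 43) ÷ lead(D) = 5x³ ÷ −x = −5x². Subtract (−5x²)·D = 5x³ + 35x². Remainder: 4x² + 21x − 43.
Step 7: lead(4x² + 21x − 43) ÷ lead(D) = 4x² ÷ −x = −4x. Subtract (−4x)·D = 4x² + 28x. Remainder: −7x − 43.
Step 8: lead(−7x − 43) ÷ lead(D) = −7x ÷ −x = 7. Subtract (7)·D = −7x − 49. Remainder: 6.

R = [6], so D(x) is not a factor of P(x). no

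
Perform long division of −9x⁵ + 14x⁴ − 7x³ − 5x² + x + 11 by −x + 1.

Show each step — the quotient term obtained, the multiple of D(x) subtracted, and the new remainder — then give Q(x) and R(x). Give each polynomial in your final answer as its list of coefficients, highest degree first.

Q = [9, -5, 2, 7, 6]; R = [5]

Step 1: lead(−9x⁵ + 14x⁴ − 7x³ − 5x² + x + 11) ÷ lead(D) = −9x⁵ ÷ −x = 9x⁴. Subtract (9x⁴)·D = −9x⁵ + 9x⁴. Remainder: 5x⁴ − 7x³ − 5x² + x + 11.
Step 2: lead(5x⁴ − 7x³ − 5x² + x + 11) ÷ lead(D) = 5x⁴ ÷ −x = −5x³. Subtract (−5x³)·D = 5x⁴ − 5x³. Remainder: −2x³ − 5x² + x + 11.
Step 3: lead(−2x³ − 5x² + x + 11) ÷ lead(D) = −2x³ ÷ −x = 2x². Subtract (2x²)·D = −2x³ + 2x². Remainder: −7x² + x + 11.
Step 4: lead(−7x² + x + 11) ÷ lead(D) = −7x² ÷ −x = 7x. Subtract (7x)·D = −7x² + 7x. Remainder: −6x + 11.
Step 5: lead(−6x + 11) ÷ lead(D) = −6x ÷ −x = 6. Subtract (6)·D = −6x + 6. Remainder: 5.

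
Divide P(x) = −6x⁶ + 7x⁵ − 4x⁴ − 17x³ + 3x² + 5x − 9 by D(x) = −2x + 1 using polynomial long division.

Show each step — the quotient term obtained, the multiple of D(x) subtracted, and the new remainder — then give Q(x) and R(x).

Q(x) = 3x⁵ − 2x⁴ + x³ + 9x² + 3x − 1; R(x) = −8

Step 1: lead(−6x⁶ + 7x⁵ − 4x⁴ − 17x³ + 3x² + 5x − 9) ÷ lead(D) = −6x⁶ ÷ −2x = 3x⁵. Subtract (3x⁵)·D = −6x⁶ + 3x⁵. Remainder: 4x⁵ − 4x⁴ − 17x³ + 3x² + 5x − 9.
Step 2: lead(4x⁵ − 4x⁴ − 17x³ + 3x² + 5x − 9) ÷ lead(D) = 4x⁵ ÷ −2x = −2x⁴. Subtract (−2x⁴)·D = 4x⁵ − 2x⁴. Remainder: −2x⁴ − 17x³ + 3x² + 5x − 9.
Step 3: lead(−2x⁴ − 17x³ + 3x² + 5x − 9) ÷ lead(D) = −2x⁴ ÷ −2x = x³. Subtract (x³)·D = −2x⁴ + x³. Remainder: −18x³ + 3x² + 5x − 9.
Step 4: lead(−18x³ + 3x² + 5x − 9) ÷ lead(D) = −18x³ ÷ −2x = 9x². Subtract (9x²)·D = −18x³ + 9x². Remainder: −6x² + 5x − 9.
Step 5: lead(−6x² + 5x − 9) ÷ lead(D) = −6x² ÷ −2x = 3x. Subtract (3x)·D = −6x² + 3x. Remainder: 2x − 9.
Step 6: lead(2x − 9) ÷ lead(D) = 2x ÷ −2x = −1. Subtract (−1)·D = 2x − 1. Remainder: −8.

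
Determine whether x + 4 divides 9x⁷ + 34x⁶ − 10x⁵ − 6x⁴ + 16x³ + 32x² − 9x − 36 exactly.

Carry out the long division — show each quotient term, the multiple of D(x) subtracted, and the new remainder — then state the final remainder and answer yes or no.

Step 1: lead(9x⁷ + 34x⁶ − 10x⁵ − 6x⁴ + 16x³ + 32x² − 9x − 36) ÷ lead(D) = 9x⁷ ÷ x = 9x⁶. Subtract (9x⁶)·D = 9x⁷ + 36x⁶. Remainder: −2x⁶ − 10x⁵ − 6x⁴ + 16x³ + 32x² − 9x − 36.
Step 2: lead(−2x⁶ − 10x⁵ − 6x⁴ + 16x³ + 32x² − 9x − 36) ÷ lead(D) = −2x⁶ ÷ x = −2x⁵. Subtract (−2x⁵)·D = −2x⁶ − 8x⁵. Remainder: −2x⁵ − 6x⁴ + 16x³ + 32x² − 9x − 36.
Step 3: lead(−2x⁵ − 6x⁴ + 16x³ + 32x² − 9x − 36) ÷ lead(D) = −2x⁵ ÷ x = −2x⁴. Subtract (−2x⁴)·D = −2x⁵ − 8x⁴. Remainder: 2x⁴ + 16x³ + 32x² − 9x − 36.
Step 4: lead(2x⁴ + 16x³ + 32x² − 9x − 36) ÷ lead(D) = 2x⁴ ÷ x = 2x³. Subtract (2x³)·D = 2x⁴ + 8x³. Remainder: 8x³ + 32x² − 9x − 36.
Step 5: lead(8x³ + 32x² − 9x − 36) ÷ lead(D) = 8x³ ÷ x = 8x². Subtract (8x²)·D = 8x³ + 32x². Remainder: −9x − 36.
Step 6: lead(−9x − 36) ÷ lead(D) = −9x ÷ x = −9. Subtract (−9)·D = −9x − 36. Remainder: 0.

R(x) = 0, so D(x) is a factor of P(x). yes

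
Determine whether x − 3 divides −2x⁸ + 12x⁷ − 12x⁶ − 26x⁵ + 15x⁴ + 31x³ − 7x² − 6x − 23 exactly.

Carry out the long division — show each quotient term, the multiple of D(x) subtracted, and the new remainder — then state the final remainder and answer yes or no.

Step 1: lead(−2x⁸ + 12x⁷ − 12x⁶ − 26x⁵ + 15x⁴ + 31x³ − 7x² − 6x − 23) ÷ lead(D) = −2x⁸ ÷ x = −2x⁷. Subtract (−2x⁷)·D = −2x⁸ + 6x⁷. Remainder: 6x⁷ − 12x⁶ − 26x⁵ + 15x⁴ + 31x³ − 7x² − 6x − 23.
Step 2: lead(6x⁷ − 12x⁶ − 26x⁵ + 15x⁴ + 31x³ − 7x² − 6x − 23) ÷ lead(D) = 6x⁷ ÷ x = 6x⁶. Subtract (6x⁶)·D = 6x⁷ − 18x⁶. Remainder: 6x⁶ − 26x⁵ + 15x⁴ + 31x³ − 7x² − 6x − 23.
Step 3: lead(6x⁶ − 26x⁵ + 15x⁴ + 31x³ − 7x² − 6x − 23) ÷ lead(D) = 6x⁶ ÷ x = 6x⁵. Subtract (6x⁵)·D = 6x⁶ − 18x⁵. Remainder: −8x⁵ + 15x⁴ + 31x³ − 7x² − 6x − 23.
Step 4: lead(−8x⁵ + 15x⁴ + 31x³ − 7x² − 6x − 23) ÷ lead(D) = −8x⁵ ÷ x = −8x⁴. Subtract (−8x⁴)·D = −8x⁵ + 24x⁴. Remainder: −9x⁴ + 31x³ − 7x² − 6x − 23.
Step 5: lead(−9x⁴ + 31x³ − 7x² − 6x − 23) ÷ lead(D) = −9x⁴ ÷ x = −9x³. Subtract (−9x³)·D = −9x⁴ + 27x³. Remainder: 4x³ − 7x² − 6x − 23.
Step 6: lead(4x³ − 7x² − 6x − 23) ÷ lead(D) = 4x³ ÷ x = 4x². Subtract (4x²)·D = 4x³ − 12x². Remainder: 5x² − 6x − 23.
Step 7: lead(5x² − 6x − 23) ÷ lead(D) = 5x² ÷ x = 5x. Subtract (5x)·D = 5x² − 15x. Remainder: 9x − 23.
Step 8: lead(9x − 23) ÷ lead(D) = 9x ÷ x = 9. Subtract (9)·D = 9x − 27. Remainder: 4.

R(x) = 4, so D(x) is not a factor of P(x). no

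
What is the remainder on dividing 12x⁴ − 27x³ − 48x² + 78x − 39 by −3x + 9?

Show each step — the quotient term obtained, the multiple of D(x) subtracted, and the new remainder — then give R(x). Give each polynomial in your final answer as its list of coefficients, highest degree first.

R = [6]

Step 1: lead(12x⁴ − 27x³ − 48x² + 78x − 39) ÷ lead(D) = 12x⁴ ÷ −3x = −4x³. Subtract (−4x³)·D = 12x⁴ − 36x³. Remainder: 9x³ − 48x² + 78x − 39.
Step 2: lead(9x³ − 48x² + 78x − 39) ÷ lead(D) = 9x³ ÷ −3x = −3x². Subtract (−3x²)·D = 9x³ − 27x². Remainder: −21x² + 78x − 39.
Step 3: lead(−21x² + 78x − 39) ÷ lead(D) = −21x² ÷ −3x = 7x. Subtract (7x)·D = −21x² + 63x. Remainder: 15x − 39.
Step 4: lead(15x − 39) ÷ lead(D) = 15x ÷ −3x = −5. Subtract (−5)·D = 15x − 45. Remainder: 6.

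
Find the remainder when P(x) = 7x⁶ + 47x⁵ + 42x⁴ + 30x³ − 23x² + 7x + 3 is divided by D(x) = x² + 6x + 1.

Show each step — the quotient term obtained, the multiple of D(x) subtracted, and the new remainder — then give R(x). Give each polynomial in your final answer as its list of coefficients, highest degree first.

R = [1]

Step 1: lead(7x⁶ + 47x⁵ + 42x⁴ + 30x³ − 23x² + 7x + 3) ÷ lead(D) = 7x⁶ ÷ x² = 7x⁴. Subtract (7x⁴)·D = 7x⁶ + 42x⁵ + 7x⁴. Remainder: 5x⁵ + 35x⁴ + 30x³ − 23x² + 7x + 3.
Step 2: lead(5x⁵ + 35x⁴ + 30x³ − 23x² + 7x + 3) ÷ lead(D) = 5x⁵ ÷ x² = 5x³. Subtract (5x³)·D = 5x⁵ + 30x⁴ + 5x³. Remainder: 5x⁴ + 25x³ − 23x² + 7x + 3.
Step 3: lead(5x⁴ + 25x³ − 23x² + 7x + 3) ÷ lead(D) = 5x⁴ ÷ x² = 5x². Subtract (5x²)·D = 5x⁴ + 30x³ + 5x². Remainder: −5x³ − 28x² + 7x + 3.
Step 4: lead(−5x³ − 28x² + 7x + 3) ÷ lead(D) = −5x³ ÷ x² = −5x. Subtract (−5x)·D = −5x³ − 30x² − 5x. Remainder: 2x² + 12x + 3.
Step 5: lead(2x² + 12x + 3) ÷ lead(D) = 2x² ÷ x² = 2. Subtract (2)·D = 2x² + 12x + 2. Remainder: 1.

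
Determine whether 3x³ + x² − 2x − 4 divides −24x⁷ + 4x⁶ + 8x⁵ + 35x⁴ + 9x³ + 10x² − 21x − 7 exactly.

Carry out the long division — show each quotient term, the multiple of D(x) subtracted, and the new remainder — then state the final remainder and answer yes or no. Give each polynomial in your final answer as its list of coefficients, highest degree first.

R = [7, 9], so D(x) is not a factor of P(x). no

Step 1: lead(−24x⁷ + 4x⁶ + 8x⁵ + 35x⁴ + 9x³ + 10x² − 21x − 7) ÷ lead(D) = −24x⁷ ÷ 3x³ = −8x⁴. Subtract (−8x⁴)·D = −24x⁷ − 8x⁶ + 16x⁵ + 32x⁴. Remainder: 12x⁶ − 8x⁵ + 3x⁴ + 9x³ + 10x² − 21x − 7.
Step 2: lead(12x⁶ − 8x⁵ + 3x⁴ + 9x³ + 10x² − 21x − 7) ÷ lead(D) = 12x⁶ ÷ 3x³ = 4x³. Subtract (4x³)·D = 12x⁶ + 4x⁵ − 8x⁴ − 16x³. Remainder: −12x⁵ + 11x⁴ + 25x³ + 10x² − 21x − 7.
Step 3: lead(−12x⁵ + 11x⁴ + 25x³ + 10x² − 21x − 7) ÷ lead(D) = −12x⁵ ÷ 3x³ = −4x². Subtract (−4x²)·D = −12x⁵ − 4x⁴ + 8x³ + 16x². Remainder: 15x⁴ + 17x³ − 6x² − 21x − 7.
Step 4: lead(15x⁴ + 17x³ − 6x² − 21x − 7) ÷ lead(D) = 15x⁴ ÷ 3x³ = 5x. Subtract (5x)·D = 15x⁴ + 5x³ − 10x² − 20x. Remainder: 12x³ + 4x² − x − 7.
Step 5: lead(12x³ + 4x² − x − 7) ÷ lead(D) = 12x³ ÷ 3x³ = 4. Subtract (4)·D = 12x³ + 4x² − 8x − 16. Remainder: 7x + 9.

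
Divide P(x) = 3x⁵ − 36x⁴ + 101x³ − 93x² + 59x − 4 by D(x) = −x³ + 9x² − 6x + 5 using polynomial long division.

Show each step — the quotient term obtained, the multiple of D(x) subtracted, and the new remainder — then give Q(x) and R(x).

Step 1: lead(3x⁵ − 36x⁴ + 101x³ − 93x² + 59x − 4) ÷ lead(D) = 3x⁵ ÷ −x³ = −3x². Subtract (−3x²)·D = 3x⁵ − 27x⁴ + 18x³ − 15x². Remainder: −9x⁴ + 83x³ − 78x² + 59x − 4.
Step 2: lead(−9x⁴ + 83x³ − 78x² + 59x − 4) ÷ lead(D) = −9x⁴ ÷ −x³ = 9x. Subtract (9x)·D = −9x⁴ + 81x³ − 54x² + 45x. Remainder: 2x³ − 24x² + 14x − 4.
Step 3: lead(2x³ − 24x² + 14x − 4) ÷ lead(D) = 2x³ ÷ −x³ = −2. Subtract (−2)·D = 2x³ − 18x² + 12x − 10. Remainder: −6x² + 2x + 6.

Q(x) = −3x² + 9x − 2; R(x) = −6x² + 2x + 6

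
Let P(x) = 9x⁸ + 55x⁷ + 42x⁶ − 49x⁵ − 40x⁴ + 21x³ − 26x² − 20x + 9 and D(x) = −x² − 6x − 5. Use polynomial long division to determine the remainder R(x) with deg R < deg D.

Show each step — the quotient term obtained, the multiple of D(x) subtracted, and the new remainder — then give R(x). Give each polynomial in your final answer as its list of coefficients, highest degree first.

R = [7, -6]

Step 1: lead(9x⁸ + 55x⁷ + 42x⁶ − 49x⁵ − 40x⁴ + 21x³ − 26x² − 20x + 9) ÷ lead(D) = 9x⁸ ÷ −x² = −9x⁶. Subtract (−9x⁶)·D = 9x⁸ + 54x⁷ + 45x⁶. Remainder: x⁷ − 3x⁶ − 49x⁵ − 40x⁴ + 21x³ − 26x² − 20x + 9.
Step 2: lead(x⁷ − 3x⁶ − 49x⁵ − 40x⁴ + 21x³ − 26x² − 20x + 9) ÷ lead(D) = x⁷ ÷ −x² = −x⁵. Subtract (−x⁵)·D = x⁷ + 6x⁶ + 5x⁵. Remainder: −9x⁶ − 54x⁵ − 40x⁴ + 21x³ − 26x² − 20x + 9.
Step 3: lead(−9x⁶ − 54x⁵ − 40x⁴ + 21x³ − 26x² − 20x + 9) ÷ lead(D) = −9x⁶ ÷ −x² = 9x⁴. Subtract (9x⁴)·D = −9x⁶ − 54x⁵ − 45x⁴. Remainder: 5x⁴ + 21x³ − 26x² − 20x + 9.
Step 4: lead(5x⁴ + 21x³ − 26x² − 20x + 9) ÷ lead(D) = 5x⁴ ÷ −x² = −5x². Subtract (−5x²)·D = 5x⁴ + 30x³ + 25x². Remainder: −9x³ − 51x² − 20x + 9.
Step 5: lead(−9x³ − 51x² − 20x + 9) ÷ lead(D) = −9x³ ÷ −x² = 9x. Subtract (9x)·D = −9x³ − 54x² − 45x. Remainder: 3x² + 25x + 9.
Step 6: lead(3x² + 25x + 9) ÷ lead(D) = 3x² ÷ −x² = −3. Subtract (−3)·D = 3x² + 18x + 15. Remainder: 7x − 6.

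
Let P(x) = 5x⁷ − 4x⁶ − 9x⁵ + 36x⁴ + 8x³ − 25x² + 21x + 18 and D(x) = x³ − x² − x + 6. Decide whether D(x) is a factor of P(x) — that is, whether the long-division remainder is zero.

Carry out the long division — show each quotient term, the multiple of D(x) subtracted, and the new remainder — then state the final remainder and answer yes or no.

R(x) = 0, so D(x) is a factor of P(x). yes

Step 1: lead(5x⁷ − 4x⁶ − 9x⁵ + 36x⁴ + 8x³ − 25x² + 21x + 18) ÷ lead(D) = 5x⁷ ÷ x³ = 5x⁴. Subtract (5x⁴)·D = 5x⁷ − 5x⁶ − 5x⁵ + 30x⁴. Remainder: x⁶ − 4x⁵ + 6x⁴ + 8x³ − 25x² + 21x + 18.
Step 2: lead(x⁶ − 4x⁵ + 6x⁴ + 8x³ − 25x² + 21x + 18) ÷ lead(D) = x⁶ ÷ x³ = x³. Subtract (x³)·D = x⁶ − x⁵ − x⁴ + 6x³. Remainder: −3x⁵ + 7x⁴ + 2x³ − 25x² + 21x + 18.
Step 3: lead(−3x⁵ + 7x⁴ + 2x³ − 25x² + 21x + 18) ÷ lead(D) = −3x⁵ ÷ x³ = −3x². Subtract (−3x²)·D = −3x⁵ + 3x⁴ + 3x³ − 18x². Remainder: 4x⁴ − x³ − 7x² + 21x + 18.
Step 4: lead(4x⁴ − x³ − 7x² + 21x + 18) ÷ lead(D) = 4x⁴ ÷ x³ = 4x. Subtract (4x)·D = 4x⁴ − 4x³ − 4x² + 24x. Remainder: 3x³ − 3x² − 3x + 18.
Step 5: lead(3x³ − 3x² − 3x + 18) ÷ lead(D) = 3x³ ÷ x³ = 3. Subtract (3)·D = 3x³ − 3x² − 3x + 18. Remainder: 0.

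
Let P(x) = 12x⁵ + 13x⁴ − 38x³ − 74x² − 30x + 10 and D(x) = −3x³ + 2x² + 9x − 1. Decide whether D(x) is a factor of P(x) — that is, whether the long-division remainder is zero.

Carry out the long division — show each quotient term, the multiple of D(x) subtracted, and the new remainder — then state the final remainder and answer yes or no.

R(x) = −7x² − x + 6, so D(x) is not a factor of P(x). no

Step 1: lead(12x⁵ + 13x⁴ − 38x³ − 74x² − 30x + 10) ÷ lead(D) = 12x⁵ ÷ −3x³ = −4x². Subtract (−4x²)·D = 12x⁵ − 8x⁴ − 36x³ + 4x². Remainder: 21x⁴ − 2x³ − 78x² − 30x + 10.
Step 2: lead(21x⁴ − 2x³ − 78x² − 30x + 10) ÷ lead(D) = 21x⁴ ÷ −3x³ = −7x. Subtract (−7x)·D = 21x⁴ − 14x³ − 63x² + 7x. Remainder: 12x³ − 15x² − 37x + 10.
Step 3: lead(12x³ − 15x² − 37x + 10) ÷ lead(D) = 12x³ ÷ −3x³ = −4. Subtract (−4)·D = 12x³ − 8x² − 36x + 4. Remainder: −7x² − x + 6.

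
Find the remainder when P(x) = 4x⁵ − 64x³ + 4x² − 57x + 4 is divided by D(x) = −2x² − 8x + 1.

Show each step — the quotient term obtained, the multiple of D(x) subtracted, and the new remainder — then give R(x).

R(x) = −8x − 2

Step 1: lead(4x⁵ − 64x³ + 4x² − 57x + 4) ÷ lead(D) = 4x⁵ ÷ −2x² = −2x³. Subtract (−2x³)·D = 4x⁵ + 16x⁴ − 2x³. Remainder: −16x⁴ − 62x³ + 4x² − 57x + 4.
Step 2: lead(−16x⁴ − 62x³ + 4x² − 57x + 4) ÷ lead(D) = −16x⁴ ÷ −2x² = 8x². Subtract (8x²)·D = −16x⁴ − 64x³ + 8x². Remainder: 2x³ − 4x² − 57x + 4.
Step 3: lead(2x³ − 4x² − 57x + 4) ÷ lead(D) = 2x³ ÷ −2x² = −x. Subtract (−x)·D = 2x³ + 8x² − x. Remainder: −12x² − 56x + 4.
Step 4: lead(−12x² − 56x + 4) ÷ lead(D) = −12x² ÷ −2x² = 6. Subtract (6)·D = −12x² − 48x + 6. Remainder: −8x − 2.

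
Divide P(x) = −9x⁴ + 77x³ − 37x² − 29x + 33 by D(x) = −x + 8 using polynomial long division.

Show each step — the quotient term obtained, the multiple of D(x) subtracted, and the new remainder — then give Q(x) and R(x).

Step 1: lead(−9x⁴ + 77x³ − 37x² − 29x + 33) ÷ lead(D) = −9x⁴ ÷ −x = 9x³. Subtract (9x³)·D = −9x⁴ + 72x³. Remainder: 5x³ − 37x² − 29x + 33.
Step 2: lead(5x³ − 37x² − 29x + 33) ÷ lead(D) = 5x³ ÷ −x = −5x². Subtract (−5x²)·D = 5x³ − 40x². Remainder: 3x² − 29x + 33.
Step 3: lead(3x² − 29x + 33) ÷ lead(D) = 3x² ÷ −x = −3x. Subtract (−3x)·D = 3x² − 24x. Remainder: −5x + 33.
Step 4: lead(−5x + 33) ÷ lead(D) = −5x ÷ −x = 5. Subtract (5)·D = −5x + 40. Remainder: −7.

Q(x) = 9x³ − 5x² − 3x + 5; R(x) = −7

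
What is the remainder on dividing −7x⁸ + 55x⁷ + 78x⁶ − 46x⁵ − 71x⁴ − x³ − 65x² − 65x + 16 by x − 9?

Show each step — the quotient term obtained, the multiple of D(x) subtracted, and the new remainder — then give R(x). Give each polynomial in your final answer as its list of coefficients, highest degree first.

Step 1: lead(−7x⁸ + 55x⁷ + 78x⁶ − 46x⁵ − 71x⁴ − x³ − 65x² − 65x + 16) ÷ lead(D) = −7x⁸ ÷ x = −7x⁷. Subtract (−7x⁷)·D = −7x⁸ + 63x⁷. Remainder: −8x⁷ + 78x⁶ − 46x⁵ − 71x⁴ − x³ − 65x² − 65x + 16.
Step 2: lead(−8x⁷ + 78x⁶ − 46x⁵ − 71x⁴ − x³ − 65x² − 65x + 16) ÷ lead(D) = −8x⁷ ÷ x = −8x⁶. Subtract (−8x⁶)·D = −8x⁷ + 72x⁶. Remainder: 6x⁶ − 46x⁵ − 71x⁴ − x³ − 65x² − 65x + 16.
Step 3: lead(6x⁶ − 46x⁵ − 71x⁴ − x³ − 65x² − 65x + 16) ÷ lead(D) = 6x⁶ ÷ x = 6x⁵. Subtract (6x⁵)·D = 6x⁶ − 54x⁵. Remainder: 8x⁵ − 71x⁴ − x³ − 65x² − 65x + 16.
Step 4: lead(8x⁵ − 71x⁴ − x³ − 65x² − 65x + 16) ÷ lead(D) = 8x⁵ ÷ x = 8x⁴. Subtract (8x⁴)·D = 8x⁵ − 72x⁴. Remainder: x⁴ − x³ − 65x² − 65x + 16.
Step 5: lead(x⁴ − x³ − 65x² − 65x + 16) ÷ lead(D) = x⁴ ÷ x = x³. Subtract (x³)·D = x⁴ − 9x³. Remainder: 8x³ − 65x² − 65x + 16.
Step 6: lead(8x³ − 65x² − 65x + 16) ÷ lead(D) = 8x³ ÷ x = 8x². Subtract (8x²)·D = 8x³ − 72x². Remainder: 7x² − 65x + 16.
Step 7: lead(7x² − 65x + 16) ÷ lead(D) = 7x² ÷ x = 7x. Subtract (7x)·D = 7x² − 63x. Remainder: −2x + 16.
Step 8: lead(−2x + 16) ÷ lead(D) = −2x ÷ x = −2. Subtract (−2)·D = −2x + 18. Remainder: −2.

R = [-2]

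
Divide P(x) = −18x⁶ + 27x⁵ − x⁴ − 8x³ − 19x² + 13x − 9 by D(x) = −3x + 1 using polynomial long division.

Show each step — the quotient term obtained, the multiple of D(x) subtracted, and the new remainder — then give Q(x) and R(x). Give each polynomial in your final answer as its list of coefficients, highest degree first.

Step 1: lead(−18x⁶ + 27x⁵ − x⁴ − 8x³ − 19x² + 13x − 9) ÷ lead(D) = −18x⁶ ÷ −3x = 6x⁵. Subtract (6x⁵)·D = −18x⁶ + 6x⁵. Remainder: 21x⁵ − x⁴ − 8x³ − 19x² + 13x − 9.
Step 2: lead(21x⁵ − x⁴ − 8x³ − 19x² + 13x − 9) ÷ lead(D) = 21x⁵ ÷ −3x = −7x⁴. Subtract (−7x⁴)·D = 21x⁵ − 7x⁴. Remainder: 6x⁴ − 8x³ − 19x² + 13x − 9.
Step 3: lead(6x⁴ − 8x³ − 19x² + 13x − 9) ÷ lead(D) = 6x⁴ ÷ −3x = −2x³. Subtract (−2x³)·D = 6x⁴ − 2x³. Remainder: −6x³ − 19x² + 13x − 9.
Step 4: lead(−6x³ − 19x² + 13x − 9) ÷ lead(D) = −6x³ ÷ −3x = 2x². Subtract (2x²)·D = −6x³ + 2x². Remainder: −21x² + 13x − 9.
Step 5: lead(−21x² + 13x − 9) ÷ lead(D) = −21x² ÷ −3x = 7x. Subtract (7x)·D = −21x² + 7x. Remainder: 6x − 9.
Step 6: lead(6x − 9) ÷ lead(D) = 6x ÷ −3x = −2. Subtract (−2)·D = 6x − 2. Remainder: −7.

Q = [6, -7, -2, 2, 7, -2]; R = [-7]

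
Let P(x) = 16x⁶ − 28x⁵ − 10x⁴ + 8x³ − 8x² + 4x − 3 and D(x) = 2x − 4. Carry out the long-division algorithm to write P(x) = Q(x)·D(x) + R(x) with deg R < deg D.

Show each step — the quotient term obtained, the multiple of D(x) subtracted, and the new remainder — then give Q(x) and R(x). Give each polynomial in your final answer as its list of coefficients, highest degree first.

Q = [8, 2, -1, 2, 0, 2]; R = [5]

Step 1: lead(16x⁶ − 28x⁵ − 10x⁴ + 8x³ − 8x² + 4x − 3) ÷ lead(D) = 16x⁶ ÷ 2x = 8x⁵. Subtract (8x⁵)·D = 16x⁶ − 32x⁵. Remainder: 4x⁵ − 10x⁴ + 8x³ − 8x² + 4x − 3.
Step 2: lead(4x⁵ − 10x⁴ + 8x³ − 8x² + 4x − 3) ÷ lead(D) = 4x⁵ ÷ 2x = 2x⁴. Subtract (2x⁴)·D = 4x⁵ − 8x⁴. Remainder: −2x⁴ + 8x³ − 8x² + 4x − 3.
Step 3: lead(−2x⁴ + 8x³ − 8x² + 4x − 3) ÷ lead(D) = −2x⁴ ÷ 2x = −x³. Subtract (−x³)·D = −2x⁴ + 4x³. Remainder: 4x³ − 8x² + 4x − 3.
Step 4: lead(4x³ − 8x² + 4x − 3) ÷ lead(D) = 4x³ ÷ 2x = 2x². Subtract (2x²)·D = 4x³ − 8x². Remainder: 4x − 3.
Step 5: lead(4x − 3) ÷ lead(D) = 4x ÷ 2x = 2. Subtract (2)·D = 4x − 8. Remainder: 5.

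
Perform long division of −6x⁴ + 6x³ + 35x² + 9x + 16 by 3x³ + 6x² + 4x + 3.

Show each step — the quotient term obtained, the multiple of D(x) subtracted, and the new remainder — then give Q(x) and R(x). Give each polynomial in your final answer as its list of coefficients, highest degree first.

Step 1: lead(−6x⁴ + 6x³ + 35x² + 9x + 16) ÷ lead(D) = −6x⁴ ÷ 3x³ = −2x. Subtract (−2x)·D = −6x⁴ − 12x³ − 8x² − 6x. Remainder: 18x³ + 43x² + 15x + 16.
Step 2: lead(18x³ + 43x² + 15x + 16) ÷ lead(D) = 18x³ ÷ 3x³ = 6. Subtract (6)·D = 18x³ + 36x² + 24x + 18. Remainder: 7x² − 9x − 2.

Q = [-2, 6]; R = [7, -9, -2]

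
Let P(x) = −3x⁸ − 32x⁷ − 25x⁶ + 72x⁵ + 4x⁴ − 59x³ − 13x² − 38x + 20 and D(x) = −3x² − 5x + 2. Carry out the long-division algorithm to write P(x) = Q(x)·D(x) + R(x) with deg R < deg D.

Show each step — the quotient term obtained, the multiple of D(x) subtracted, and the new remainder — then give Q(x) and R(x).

Step 1: lead(−3x⁸ − 32x⁷ − 25x⁶ + 72x⁵ + 4x⁴ − 59x³ − 13x² − 38x + 20) ÷ lead(D) = −3x⁸ ÷ −3x² = x⁶. Subtract (x⁶)·D = −3x⁸ − 5x⁷ + 2x⁶. Remainder: −27x⁷ − 27x⁶ + 72x⁵ + 4x⁴ − 59x³ − 13x² − 38x + 20.
Step 2: lead(−27x⁷ − 27x⁶ + 72x⁵ + 4x⁴ − 59x³ − 13x² − 38x + 20) ÷ lead(D) = −27x⁷ ÷ −3x² = 9x⁵. Subtract (9x⁵)·D = −27x⁷ − 45x⁶ + 18x⁵. Remainder: 18x⁶ + 54x⁵ + 4x⁴ − 59x³ − 13x² − 38x + 20.
Step 3: lead(18x⁶ + 54x⁵ + 4x⁴ − 59x³ − 13x² − 38x + 20) ÷ lead(D) = 18x⁶ ÷ −3x² = −6x⁴. Subtract (−6x⁴)·D = 18x⁶ + 30x⁵ − 12x⁴. Remainder: 24x⁵ + 16x⁴ − 59x³ − 13x² − 38x + 20.
Step 4: lead(24x⁵ + 16x⁴ − 59x³ − 13x² − 38x + 20) ÷ lead(D) = 24x⁵ ÷ −3x² = −8x³. Subtract (−8x³)·D = 24x⁵ + 40x⁴ − 16x³. Remainder: −24x⁴ − 43x³ − 13x² − 38x + 20.
Step 5: lead(−24x⁴ − 43x³ − 13x² − 38x + 20) ÷ lead(D) = −24x⁴ ÷ −3x² = 8x². Subtract (8x²)·D = −24x⁴ − 40x³ + 16x². Remainder: −3x³ − 29x² − 38x + 20.
Step 6: lead(−3x³ − 29x² − 38x + 20) ÷ lead(D) = −3x³ ÷ −3x² = x. Subtract (x)·D = −3x³ − 5x² + 2x. Remainder: −24x² − 40x + 20.
Step 7: lead(−24x² − 40x + 20) ÷ lead(D) = −24x² ÷ −3x² = 8. Subtract (8)·D = −24x² − 40x + 16. Remainder: 4.

Q(x) = x⁶ + 9x⁵ − 6x⁴ − 8x³ + 8x² + x + 8; R(x) = 4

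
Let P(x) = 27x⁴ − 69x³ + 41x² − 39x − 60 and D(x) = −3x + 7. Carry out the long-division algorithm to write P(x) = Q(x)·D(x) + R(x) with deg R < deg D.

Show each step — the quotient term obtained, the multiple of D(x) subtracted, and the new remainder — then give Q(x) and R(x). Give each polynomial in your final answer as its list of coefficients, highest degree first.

Step 1: lead(27x⁴ − 69x³ + 41x² − 39x − 60) ÷ lead(D) = 27x⁴ ÷ −3x = −9x³. Subtract (−9x³)·D = 27x⁴ − 63x³. Remainder: −6x³ + 41x² − 39x − 60.
Step 2: lead(−6x³ + 41x² − 39x − 60) ÷ lead(D) = −6x³ ÷ −3x = 2x². Subtract (2x²)·D = −6x³ + 14x². Remainder: 27x² − 39x − 60.
Step 3: lead(27x² − 39x − 60) ÷ lead(D) = 27x² ÷ −3x = −9x. Subtract (−9x)·D = 27x² − 63x. Remainder: 24x − 60.
Step 4: lead(24x − 60) ÷ lead(D) = 24x ÷ −3x = −8. Subtract (−8)·D = 24x − 56. Remainder: −4.

Q = [-9, 2, -9, -8]; R = [-4]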